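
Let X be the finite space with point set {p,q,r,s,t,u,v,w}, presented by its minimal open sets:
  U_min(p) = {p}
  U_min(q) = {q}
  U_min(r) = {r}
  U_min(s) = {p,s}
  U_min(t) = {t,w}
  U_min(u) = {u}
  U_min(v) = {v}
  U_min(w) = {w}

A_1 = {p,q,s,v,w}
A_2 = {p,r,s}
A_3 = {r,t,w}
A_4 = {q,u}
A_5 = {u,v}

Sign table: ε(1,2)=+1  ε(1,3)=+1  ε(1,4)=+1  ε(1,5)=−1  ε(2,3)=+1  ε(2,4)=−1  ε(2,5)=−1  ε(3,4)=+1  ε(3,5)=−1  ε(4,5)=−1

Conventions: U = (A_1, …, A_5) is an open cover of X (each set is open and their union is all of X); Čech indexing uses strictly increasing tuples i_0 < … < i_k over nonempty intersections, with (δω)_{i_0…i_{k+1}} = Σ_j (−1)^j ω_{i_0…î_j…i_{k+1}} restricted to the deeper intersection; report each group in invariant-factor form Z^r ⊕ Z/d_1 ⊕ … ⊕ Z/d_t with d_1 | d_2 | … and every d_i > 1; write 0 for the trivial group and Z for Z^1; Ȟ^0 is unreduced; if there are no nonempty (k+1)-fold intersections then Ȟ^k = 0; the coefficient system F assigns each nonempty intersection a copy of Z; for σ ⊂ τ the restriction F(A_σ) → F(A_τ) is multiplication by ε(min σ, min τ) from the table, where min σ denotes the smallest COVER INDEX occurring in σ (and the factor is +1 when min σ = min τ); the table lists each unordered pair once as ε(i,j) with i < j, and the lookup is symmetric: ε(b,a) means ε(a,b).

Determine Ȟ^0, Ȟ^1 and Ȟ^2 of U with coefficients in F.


nerve of the cover:
  A12={p,s} A13={w} A14={q} A15={v} A23={r} A45={u}
C dims 5,6; δ0: rk 4, SNF 1^4
Ȟ^0 = (5 − 4) − 0 = 1, so Ȟ^0 ≅ Z
Ȟ^1 = (6 − 0) − 4 = 2, so Ȟ^1 ≅ Z^2
Ȟ^2 = (0 − 0) − 0 = 0, so Ȟ^2 ≅ 0

Ȟ^0(U;F) ≅ Z,  Ȟ^1(U;F) ≅ Z^2,  Ȟ^2(U;F) ≅ 0


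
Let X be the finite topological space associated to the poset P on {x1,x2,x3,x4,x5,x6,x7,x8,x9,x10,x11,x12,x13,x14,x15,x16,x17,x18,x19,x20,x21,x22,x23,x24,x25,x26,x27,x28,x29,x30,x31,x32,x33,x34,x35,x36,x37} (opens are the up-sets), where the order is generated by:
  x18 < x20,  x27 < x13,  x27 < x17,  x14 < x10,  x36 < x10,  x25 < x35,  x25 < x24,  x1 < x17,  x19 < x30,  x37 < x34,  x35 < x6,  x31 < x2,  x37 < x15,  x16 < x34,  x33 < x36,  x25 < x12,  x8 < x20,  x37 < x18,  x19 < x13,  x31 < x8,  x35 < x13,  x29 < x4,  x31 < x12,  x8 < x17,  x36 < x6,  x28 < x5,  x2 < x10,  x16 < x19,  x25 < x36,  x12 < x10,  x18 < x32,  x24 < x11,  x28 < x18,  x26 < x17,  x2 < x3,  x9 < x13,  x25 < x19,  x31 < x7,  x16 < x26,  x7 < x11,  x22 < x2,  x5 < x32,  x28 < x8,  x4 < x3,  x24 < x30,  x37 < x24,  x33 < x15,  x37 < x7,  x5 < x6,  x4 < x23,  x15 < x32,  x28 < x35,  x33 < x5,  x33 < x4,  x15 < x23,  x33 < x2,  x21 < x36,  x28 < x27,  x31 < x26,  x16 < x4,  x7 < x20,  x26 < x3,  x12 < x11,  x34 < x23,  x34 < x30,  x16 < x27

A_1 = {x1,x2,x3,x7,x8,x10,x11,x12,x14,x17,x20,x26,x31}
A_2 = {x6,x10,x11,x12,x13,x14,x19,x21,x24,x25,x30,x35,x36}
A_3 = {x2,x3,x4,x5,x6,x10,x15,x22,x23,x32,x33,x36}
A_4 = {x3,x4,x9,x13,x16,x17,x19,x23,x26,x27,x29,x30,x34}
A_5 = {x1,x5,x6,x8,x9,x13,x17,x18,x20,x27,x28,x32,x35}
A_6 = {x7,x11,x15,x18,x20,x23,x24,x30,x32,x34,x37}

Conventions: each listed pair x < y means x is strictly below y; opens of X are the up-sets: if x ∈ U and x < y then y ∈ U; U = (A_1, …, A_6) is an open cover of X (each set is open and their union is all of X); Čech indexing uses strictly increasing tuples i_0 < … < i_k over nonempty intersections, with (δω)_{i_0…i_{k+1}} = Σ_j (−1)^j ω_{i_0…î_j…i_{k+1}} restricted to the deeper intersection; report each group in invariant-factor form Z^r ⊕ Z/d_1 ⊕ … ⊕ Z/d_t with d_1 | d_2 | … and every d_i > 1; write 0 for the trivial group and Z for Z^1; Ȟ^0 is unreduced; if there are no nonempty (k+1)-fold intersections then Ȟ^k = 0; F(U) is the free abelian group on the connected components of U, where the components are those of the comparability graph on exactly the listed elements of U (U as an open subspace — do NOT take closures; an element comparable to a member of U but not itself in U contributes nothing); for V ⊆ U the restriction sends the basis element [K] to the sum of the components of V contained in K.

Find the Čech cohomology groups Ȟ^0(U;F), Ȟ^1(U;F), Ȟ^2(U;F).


Ȟ^0 ≅ Z,  Ȟ^1 ≅ 0,  Ȟ^2 ≅ Z/2

nonempty intersections:
  A12={x10,x11,x12,x14} A13={x2,x3,x10} A14={x3,x17,x26} A15={x1,x8,x17,x20} A16={x7,x11,x20} A23={x6,x10,x36} A24={x13,x19,x30} A25={x6,x13,x35} A26={x11,x24,x30} A34={x3,x4,x23} A35={x5,x6,x32} A36={x15,x23,x32} A45={x9,x13,x17,x27} A46={x23,x30,x34} A56={x18,x20,x32}
  A123={x10} A126={x11} A134={x3} A145={x17} A156={x20} A235={x6} A245={x13} A246={x30} A346={x23} A356={x32}
components per intersection:
  A1: {x1,x2,x3,x7,x8,x10,x11,x12,x14,x17,x20,x26,x31}
  A2: {x6,x10,x11,x12,x13,x14,x19,x21,x24,x25,x30,x35,x36}
  A3: {x2,x3,x4,x5,x6,x10,x15,x22,x23,x32,x33,x36}
  A4: {x3,x4,x9,x13,x16,x17,x19,x23,x26,x27,x29,x30,x34}
  A5: {x1,x5,x6,x8,x9,x13,x17,x18,x20,x27,x28,x32,x35}
  A6: {x7,x11,x15,x18,x20,x23,x24,x30,x32,x34,x37}
  A12: {x10,x11,x12,x14}
  A13: {x2,x3,x10}
  A14: {x3,x17,x26}
  A15: {x1,x8,x17,x20}
  A16: {x7,x11,x20}
  A23: {x6,x10,x36}
  A24: {x13,x19,x30}
  A25: {x6,x13,x35}
  A26: {x11,x24,x30}
  A34: {x3,x4,x23}
  A35: {x5,x6,x32}
  A36: {x15,x23,x32}
  A45: {x9,x13,x17,x27}
  A46: {x23,x30,x34}
  A56: {x18,x20,x32}
  A123: {x10}
  A126: {x11}
  A134: {x3}
  A145: {x17}
  A156: {x20}
  A235: {x6}
  A245: {x13}
  A246: {x30}
  A346: {x23}
  A356: {x32}
C dims 6,15,10; δ0: rk 5, SNF 1^5; δ1: rk 10, SNF 1^9·2
Ȟ^0: (6−5)−0=1 ⇒ Z
Ȟ^1: (15−10)−5=0 ⇒ 0
Ȟ^2: (10−0)−10=0 plus torsion [2] ⇒ Z/2


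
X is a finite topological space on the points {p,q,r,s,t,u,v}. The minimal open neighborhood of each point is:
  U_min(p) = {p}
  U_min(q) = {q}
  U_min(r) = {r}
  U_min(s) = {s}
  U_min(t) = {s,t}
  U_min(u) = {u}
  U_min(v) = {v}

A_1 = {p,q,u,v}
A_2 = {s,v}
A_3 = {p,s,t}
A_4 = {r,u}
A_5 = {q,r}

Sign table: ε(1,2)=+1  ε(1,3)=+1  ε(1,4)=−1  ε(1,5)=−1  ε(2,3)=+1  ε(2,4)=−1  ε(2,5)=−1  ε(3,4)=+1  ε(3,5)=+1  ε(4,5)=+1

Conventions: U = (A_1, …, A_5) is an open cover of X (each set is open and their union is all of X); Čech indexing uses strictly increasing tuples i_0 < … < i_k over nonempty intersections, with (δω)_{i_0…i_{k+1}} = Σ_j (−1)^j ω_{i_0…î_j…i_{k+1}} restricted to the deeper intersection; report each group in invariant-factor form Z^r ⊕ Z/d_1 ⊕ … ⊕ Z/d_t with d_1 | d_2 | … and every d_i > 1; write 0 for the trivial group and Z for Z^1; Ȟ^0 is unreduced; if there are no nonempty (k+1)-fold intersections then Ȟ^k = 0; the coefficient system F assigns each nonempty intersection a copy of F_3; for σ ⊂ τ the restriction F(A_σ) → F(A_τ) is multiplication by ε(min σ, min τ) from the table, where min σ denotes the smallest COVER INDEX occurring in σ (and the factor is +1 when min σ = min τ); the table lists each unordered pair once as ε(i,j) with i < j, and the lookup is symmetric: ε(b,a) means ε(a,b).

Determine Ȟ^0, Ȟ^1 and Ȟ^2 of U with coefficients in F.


Ȟ^0 = Z/3, Ȟ^1 = Z/3 ⊕ Z/3 and Ȟ^2 = 0

nonempty overlaps:
  A12={v} A13={p} A14={u} A15={q} A23={s} A45={r}
C dims 5,6; δ0: rk_F3 4
degree 0: 5−4−0 = 1 → Ȟ^0 ≅ Z/3
degree 1: 6−0−4 = 2 → Ȟ^1 ≅ Z/3 ⊕ Z/3
degree 2: 0−0−0 = 0 → Ȟ^2 ≅ 0


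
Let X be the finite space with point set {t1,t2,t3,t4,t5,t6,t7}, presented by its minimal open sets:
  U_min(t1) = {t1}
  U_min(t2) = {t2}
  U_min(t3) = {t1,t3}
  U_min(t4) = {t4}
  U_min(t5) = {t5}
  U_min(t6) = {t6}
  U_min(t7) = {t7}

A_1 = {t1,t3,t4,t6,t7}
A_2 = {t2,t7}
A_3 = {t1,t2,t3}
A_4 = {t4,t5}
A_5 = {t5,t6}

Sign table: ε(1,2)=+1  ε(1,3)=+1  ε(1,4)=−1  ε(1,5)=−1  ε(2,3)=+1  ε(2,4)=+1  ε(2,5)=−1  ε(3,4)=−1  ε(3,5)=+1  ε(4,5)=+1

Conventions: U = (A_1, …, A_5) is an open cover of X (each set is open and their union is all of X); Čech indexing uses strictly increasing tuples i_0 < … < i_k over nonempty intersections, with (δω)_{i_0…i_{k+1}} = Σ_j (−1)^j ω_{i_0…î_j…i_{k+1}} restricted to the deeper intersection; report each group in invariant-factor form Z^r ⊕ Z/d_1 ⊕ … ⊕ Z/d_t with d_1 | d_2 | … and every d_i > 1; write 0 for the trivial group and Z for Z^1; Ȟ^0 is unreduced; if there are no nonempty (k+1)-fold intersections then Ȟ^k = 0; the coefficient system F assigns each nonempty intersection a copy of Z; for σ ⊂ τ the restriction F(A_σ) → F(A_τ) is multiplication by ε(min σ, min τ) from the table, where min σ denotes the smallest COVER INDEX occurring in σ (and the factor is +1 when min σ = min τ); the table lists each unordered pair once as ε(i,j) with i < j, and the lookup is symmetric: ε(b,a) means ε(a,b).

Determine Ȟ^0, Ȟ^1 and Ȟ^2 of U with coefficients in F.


Ȟ^0(U;F) ≅ Z, Ȟ^1(U;F) ≅ Z^2, Ȟ^2(U;F) ≅ 0

nerve of the cover:
  A12={t7} A13={t1,t3} A14={t4} A15={t6} A23={t2} A45={t5}
C dims 5,6; δ0: rk 4, SNF 1^4
Ȟ^0 = (5 − 4) − 0 = 1, so Ȟ^0 ≅ Z
Ȟ^1 = (6 − 0) − 4 = 2, so Ȟ^1 ≅ Z^2
Ȟ^2 = (0 − 0) − 0 = 0, so Ȟ^2 ≅ 0


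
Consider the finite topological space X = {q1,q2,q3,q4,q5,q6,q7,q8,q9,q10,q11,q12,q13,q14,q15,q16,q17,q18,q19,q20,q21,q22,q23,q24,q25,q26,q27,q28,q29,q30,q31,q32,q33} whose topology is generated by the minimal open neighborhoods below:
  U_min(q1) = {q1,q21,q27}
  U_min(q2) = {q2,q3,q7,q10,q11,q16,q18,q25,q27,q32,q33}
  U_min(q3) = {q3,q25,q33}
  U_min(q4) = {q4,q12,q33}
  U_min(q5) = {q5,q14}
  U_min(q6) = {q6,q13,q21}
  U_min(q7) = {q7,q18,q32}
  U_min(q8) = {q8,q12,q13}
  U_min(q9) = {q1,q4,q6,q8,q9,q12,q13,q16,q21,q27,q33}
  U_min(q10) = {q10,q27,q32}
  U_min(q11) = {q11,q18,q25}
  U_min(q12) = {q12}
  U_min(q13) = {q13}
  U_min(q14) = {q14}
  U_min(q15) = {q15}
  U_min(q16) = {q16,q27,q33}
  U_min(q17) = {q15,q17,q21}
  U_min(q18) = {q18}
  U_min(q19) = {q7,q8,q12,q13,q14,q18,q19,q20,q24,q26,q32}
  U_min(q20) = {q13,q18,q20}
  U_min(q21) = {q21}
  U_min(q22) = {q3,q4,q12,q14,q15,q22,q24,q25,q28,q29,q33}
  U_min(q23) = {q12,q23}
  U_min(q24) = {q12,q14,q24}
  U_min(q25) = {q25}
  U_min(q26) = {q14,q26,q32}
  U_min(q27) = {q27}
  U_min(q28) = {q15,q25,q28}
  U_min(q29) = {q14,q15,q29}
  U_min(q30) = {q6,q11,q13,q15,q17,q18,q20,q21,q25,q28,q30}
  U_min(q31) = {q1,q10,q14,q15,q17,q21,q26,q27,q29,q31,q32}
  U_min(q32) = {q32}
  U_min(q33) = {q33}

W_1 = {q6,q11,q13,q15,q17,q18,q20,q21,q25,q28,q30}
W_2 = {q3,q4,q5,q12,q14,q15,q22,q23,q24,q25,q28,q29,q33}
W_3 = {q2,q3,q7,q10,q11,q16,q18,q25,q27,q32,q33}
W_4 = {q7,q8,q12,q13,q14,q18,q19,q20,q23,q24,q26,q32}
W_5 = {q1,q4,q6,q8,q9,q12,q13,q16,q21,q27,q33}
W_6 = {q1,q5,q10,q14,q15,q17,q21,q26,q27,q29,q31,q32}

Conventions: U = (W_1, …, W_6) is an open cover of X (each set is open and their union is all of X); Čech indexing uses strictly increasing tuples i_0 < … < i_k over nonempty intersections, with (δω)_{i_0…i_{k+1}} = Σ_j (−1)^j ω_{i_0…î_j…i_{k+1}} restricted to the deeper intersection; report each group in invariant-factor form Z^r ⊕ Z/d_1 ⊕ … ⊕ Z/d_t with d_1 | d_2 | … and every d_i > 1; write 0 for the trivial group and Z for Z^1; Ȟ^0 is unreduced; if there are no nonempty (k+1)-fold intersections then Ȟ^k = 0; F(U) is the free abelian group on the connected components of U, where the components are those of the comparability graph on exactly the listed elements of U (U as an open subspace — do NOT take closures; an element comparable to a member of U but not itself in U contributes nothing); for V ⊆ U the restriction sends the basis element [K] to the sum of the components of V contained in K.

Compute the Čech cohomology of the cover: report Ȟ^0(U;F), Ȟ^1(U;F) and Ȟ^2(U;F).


Ȟ^0 = Z, Ȟ^1 = 0, Ȟ^2 = Z/2

intersection data:
  W12={q15,q25,q28} W13={q11,q18,q25} W14={q13,q18,q20} W15={q6,q13,q21} W16={q15,q17,q21} W23={q3,q25,q33} W24={q12,q14,q23,q24} W25={q4,q12,q33} W26={q5,q14,q15,q29} W34={q7,q18,q32} W35={q16,q27,q33} W36={q10,q27,q32} W45={q8,q12,q13} W46={q14,q26,q32} W56={q1,q21,q27}
  W123={q25} W126={q15} W134={q18} W145={q13} W156={q21} W235={q33} W245={q12} W246={q14} W346={q32} W356={q27}
components per intersection:
  W1: {q6,q11,q13,q15,q17,q18,q20,q21,q25,q28,q30}
  W2: {q3,q4,q5,q12,q14,q15,q22,q23,q24,q25,q28,q29,q33}
  W3: {q2,q3,q7,q10,q11,q16,q18,q25,q27,q32,q33}
  W4: {q7,q8,q12,q13,q14,q18,q19,q20,q23,q24,q26,q32}
  W5: {q1,q4,q6,q8,q9,q12,q13,q16,q21,q27,q33}
  W6: {q1,q5,q10,q14,q15,q17,q21,q26,q27,q29,q31,q32}
  W12: {q15,q25,q28}
  W13: {q11,q18,q25}
  W14: {q13,q18,q20}
  W15: {q6,q13,q21}
  W16: {q15,q17,q21}
  W23: {q3,q25,q33}
  W24: {q12,q14,q23,q24}
  W25: {q4,q12,q33}
  W26: {q5,q14,q15,q29}
  W34: {q7,q18,q32}
  W35: {q16,q27,q33}
  W36: {q10,q27,q32}
  W45: {q8,q12,q13}
  W46: {q14,q26,q32}
  W56: {q1,q21,q27}
  W123: {q25}
  W126: {q15}
  W134: {q18}
  W145: {q13}
  W156: {q21}
  W235: {q33}
  W245: {q12}
  W246: {q14}
  W346: {q32}
  W356: {q27}
C dims 6,15,10; δ0: rk 5, SNF 1^5; δ1: rk 10, SNF 1^9·2
Ȟ^0 = (6 − 5) − 0 = 1, so Ȟ^0 ≅ Z
Ȟ^1 = (15 − 10) − 5 = 0, so Ȟ^1 ≅ 0
Ȟ^2 = (10 − 0) − 10 = 0 plus torsion [2], so Ȟ^2 ≅ Z/2


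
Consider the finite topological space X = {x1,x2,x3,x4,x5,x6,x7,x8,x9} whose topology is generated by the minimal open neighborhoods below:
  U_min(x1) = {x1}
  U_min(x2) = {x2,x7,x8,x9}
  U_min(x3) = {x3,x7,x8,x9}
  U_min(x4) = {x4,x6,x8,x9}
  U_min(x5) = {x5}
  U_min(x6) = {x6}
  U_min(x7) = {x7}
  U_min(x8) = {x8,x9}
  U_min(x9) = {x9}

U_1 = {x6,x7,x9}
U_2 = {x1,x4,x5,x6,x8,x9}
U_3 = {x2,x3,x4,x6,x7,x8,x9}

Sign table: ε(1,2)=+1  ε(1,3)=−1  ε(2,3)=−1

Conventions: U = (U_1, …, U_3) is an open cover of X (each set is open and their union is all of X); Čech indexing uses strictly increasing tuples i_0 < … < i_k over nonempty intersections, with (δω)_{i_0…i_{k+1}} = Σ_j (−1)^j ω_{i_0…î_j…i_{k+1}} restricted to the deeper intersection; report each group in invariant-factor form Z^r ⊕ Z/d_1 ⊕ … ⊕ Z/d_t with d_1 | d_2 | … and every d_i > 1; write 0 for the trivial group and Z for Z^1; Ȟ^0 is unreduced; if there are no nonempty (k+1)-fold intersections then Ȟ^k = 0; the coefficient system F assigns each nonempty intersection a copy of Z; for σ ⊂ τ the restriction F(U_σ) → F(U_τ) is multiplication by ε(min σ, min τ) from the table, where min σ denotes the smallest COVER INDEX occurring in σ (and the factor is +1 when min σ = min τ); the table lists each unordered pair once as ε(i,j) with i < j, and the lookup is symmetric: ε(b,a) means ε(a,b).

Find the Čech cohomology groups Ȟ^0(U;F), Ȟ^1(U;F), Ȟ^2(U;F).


Ȟ^0 = Z,  Ȟ^1 = 0,  Ȟ^2 = 0

cover nerve:
  U12={x6,x9} U13={x6,x7,x9} U23={x4,x6,x8,x9}
  U123={x6,x9}
C dims 3,3,1; δ0: rk 2, SNF 1^2; δ1: rk 1, SNF 1^1
Ȟ^0: (3−2)−0=1 ⇒ Z
Ȟ^1: (3−1)−2=0 ⇒ 0
Ȟ^2: (1−0)−1=0 ⇒ 0


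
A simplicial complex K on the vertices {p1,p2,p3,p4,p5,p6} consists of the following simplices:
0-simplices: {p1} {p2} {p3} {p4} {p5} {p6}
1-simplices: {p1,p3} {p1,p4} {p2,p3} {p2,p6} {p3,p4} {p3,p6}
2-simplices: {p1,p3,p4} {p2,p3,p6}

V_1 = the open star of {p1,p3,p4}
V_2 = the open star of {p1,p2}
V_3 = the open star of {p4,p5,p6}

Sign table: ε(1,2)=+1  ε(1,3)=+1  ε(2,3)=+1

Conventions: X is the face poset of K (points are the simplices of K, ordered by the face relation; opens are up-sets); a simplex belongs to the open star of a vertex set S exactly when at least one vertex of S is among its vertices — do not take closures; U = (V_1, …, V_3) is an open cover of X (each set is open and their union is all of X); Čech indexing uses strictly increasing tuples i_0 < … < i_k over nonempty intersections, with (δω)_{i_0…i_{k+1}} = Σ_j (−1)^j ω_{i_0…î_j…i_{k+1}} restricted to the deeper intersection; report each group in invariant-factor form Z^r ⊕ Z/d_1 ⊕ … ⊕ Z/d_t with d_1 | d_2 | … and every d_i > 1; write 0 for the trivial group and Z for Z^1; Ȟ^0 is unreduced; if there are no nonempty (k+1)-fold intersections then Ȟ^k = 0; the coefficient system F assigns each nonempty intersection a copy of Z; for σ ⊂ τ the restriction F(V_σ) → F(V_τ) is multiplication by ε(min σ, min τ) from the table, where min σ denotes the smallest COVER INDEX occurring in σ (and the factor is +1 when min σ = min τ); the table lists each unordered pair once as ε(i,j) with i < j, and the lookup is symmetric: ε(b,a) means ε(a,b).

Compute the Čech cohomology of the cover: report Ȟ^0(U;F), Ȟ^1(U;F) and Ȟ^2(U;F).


nonempty overlaps:
  V1={{p1},{p3},{p4},{p1,p3},{p1,p4},{p2,p3},{p3,p4},{p3,p6},{p1,p3,p4},{p2,p3,p6}} V2={{p1},{p2},{p1,p3},{p1,p4},{p2,p3},{p2,p6},{p1,p3,p4},{p2,p3,p6}} V3={{p4},{p5},{p6},{p1,p4},{p2,p6},{p3,p4},{p3,p6},{p1,p3,p4},{p2,p3,p6}}
  V12={{p1},{p1,p3},{p1,p4},{p2,p3},{p1,p3,p4},{p2,p3,p6}} V13={{p4},{p1,p4},{p3,p4},{p3,p6},{p1,p3,p4},{p2,p3,p6}} V23={{p1,p4},{p2,p6},{p1,p3,p4},{p2,p3,p6}}
  V123={{p1,p4},{p1,p3,p4},{p2,p3,p6}}
C dims 3,3,1; δ0: rk 2, SNF 1^2; δ1: rk 1, SNF 1^1
degree 0: 3−2−0 = 1 → Ȟ^0 ≅ Z
degree 1: 3−1−2 = 0 → Ȟ^1 ≅ 0
degree 2: 1−0−1 = 0 → Ȟ^2 ≅ 0

Ȟ^0 ≅ Z; Ȟ^1 ≅ 0; Ȟ^2 ≅ 0


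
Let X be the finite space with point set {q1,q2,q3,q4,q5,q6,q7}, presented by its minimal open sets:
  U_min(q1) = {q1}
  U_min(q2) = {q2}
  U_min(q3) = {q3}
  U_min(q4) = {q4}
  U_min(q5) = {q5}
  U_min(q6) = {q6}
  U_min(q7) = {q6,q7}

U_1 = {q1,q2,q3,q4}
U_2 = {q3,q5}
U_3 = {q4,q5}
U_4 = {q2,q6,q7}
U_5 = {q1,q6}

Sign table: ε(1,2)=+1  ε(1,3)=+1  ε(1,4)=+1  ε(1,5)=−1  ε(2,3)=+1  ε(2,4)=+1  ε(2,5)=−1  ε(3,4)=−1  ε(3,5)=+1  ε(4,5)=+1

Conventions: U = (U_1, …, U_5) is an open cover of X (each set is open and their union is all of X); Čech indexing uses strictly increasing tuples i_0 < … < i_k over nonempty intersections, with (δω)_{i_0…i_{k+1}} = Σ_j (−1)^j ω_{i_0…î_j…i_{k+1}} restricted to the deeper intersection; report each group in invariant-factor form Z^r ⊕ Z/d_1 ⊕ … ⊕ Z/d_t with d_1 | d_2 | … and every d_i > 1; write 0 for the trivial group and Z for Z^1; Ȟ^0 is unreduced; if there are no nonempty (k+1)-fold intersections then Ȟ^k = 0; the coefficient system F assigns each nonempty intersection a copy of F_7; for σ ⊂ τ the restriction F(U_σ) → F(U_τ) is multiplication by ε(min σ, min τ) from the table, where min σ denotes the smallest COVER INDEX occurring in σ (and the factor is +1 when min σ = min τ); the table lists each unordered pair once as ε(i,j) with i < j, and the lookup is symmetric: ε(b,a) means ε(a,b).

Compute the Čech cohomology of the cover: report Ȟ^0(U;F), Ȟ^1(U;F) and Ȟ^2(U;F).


intersection data:
  U12={q3} U13={q4} U14={q2} U15={q1} U23={q5} U45={q6}
C dims 5,6; δ0: rk_F7 5
Ȟ^0 = (5 − 5) − 0 = 0, so Ȟ^0 ≅ 0
Ȟ^1 = (6 − 0) − 5 = 1, so Ȟ^1 ≅ Z/7
Ȟ^2 = (0 − 0) − 0 = 0, so Ȟ^2 ≅ 0

Ȟ^0(U;F) ≅ 0, Ȟ^1(U;F) ≅ Z/7, Ȟ^2(U;F) ≅ 0


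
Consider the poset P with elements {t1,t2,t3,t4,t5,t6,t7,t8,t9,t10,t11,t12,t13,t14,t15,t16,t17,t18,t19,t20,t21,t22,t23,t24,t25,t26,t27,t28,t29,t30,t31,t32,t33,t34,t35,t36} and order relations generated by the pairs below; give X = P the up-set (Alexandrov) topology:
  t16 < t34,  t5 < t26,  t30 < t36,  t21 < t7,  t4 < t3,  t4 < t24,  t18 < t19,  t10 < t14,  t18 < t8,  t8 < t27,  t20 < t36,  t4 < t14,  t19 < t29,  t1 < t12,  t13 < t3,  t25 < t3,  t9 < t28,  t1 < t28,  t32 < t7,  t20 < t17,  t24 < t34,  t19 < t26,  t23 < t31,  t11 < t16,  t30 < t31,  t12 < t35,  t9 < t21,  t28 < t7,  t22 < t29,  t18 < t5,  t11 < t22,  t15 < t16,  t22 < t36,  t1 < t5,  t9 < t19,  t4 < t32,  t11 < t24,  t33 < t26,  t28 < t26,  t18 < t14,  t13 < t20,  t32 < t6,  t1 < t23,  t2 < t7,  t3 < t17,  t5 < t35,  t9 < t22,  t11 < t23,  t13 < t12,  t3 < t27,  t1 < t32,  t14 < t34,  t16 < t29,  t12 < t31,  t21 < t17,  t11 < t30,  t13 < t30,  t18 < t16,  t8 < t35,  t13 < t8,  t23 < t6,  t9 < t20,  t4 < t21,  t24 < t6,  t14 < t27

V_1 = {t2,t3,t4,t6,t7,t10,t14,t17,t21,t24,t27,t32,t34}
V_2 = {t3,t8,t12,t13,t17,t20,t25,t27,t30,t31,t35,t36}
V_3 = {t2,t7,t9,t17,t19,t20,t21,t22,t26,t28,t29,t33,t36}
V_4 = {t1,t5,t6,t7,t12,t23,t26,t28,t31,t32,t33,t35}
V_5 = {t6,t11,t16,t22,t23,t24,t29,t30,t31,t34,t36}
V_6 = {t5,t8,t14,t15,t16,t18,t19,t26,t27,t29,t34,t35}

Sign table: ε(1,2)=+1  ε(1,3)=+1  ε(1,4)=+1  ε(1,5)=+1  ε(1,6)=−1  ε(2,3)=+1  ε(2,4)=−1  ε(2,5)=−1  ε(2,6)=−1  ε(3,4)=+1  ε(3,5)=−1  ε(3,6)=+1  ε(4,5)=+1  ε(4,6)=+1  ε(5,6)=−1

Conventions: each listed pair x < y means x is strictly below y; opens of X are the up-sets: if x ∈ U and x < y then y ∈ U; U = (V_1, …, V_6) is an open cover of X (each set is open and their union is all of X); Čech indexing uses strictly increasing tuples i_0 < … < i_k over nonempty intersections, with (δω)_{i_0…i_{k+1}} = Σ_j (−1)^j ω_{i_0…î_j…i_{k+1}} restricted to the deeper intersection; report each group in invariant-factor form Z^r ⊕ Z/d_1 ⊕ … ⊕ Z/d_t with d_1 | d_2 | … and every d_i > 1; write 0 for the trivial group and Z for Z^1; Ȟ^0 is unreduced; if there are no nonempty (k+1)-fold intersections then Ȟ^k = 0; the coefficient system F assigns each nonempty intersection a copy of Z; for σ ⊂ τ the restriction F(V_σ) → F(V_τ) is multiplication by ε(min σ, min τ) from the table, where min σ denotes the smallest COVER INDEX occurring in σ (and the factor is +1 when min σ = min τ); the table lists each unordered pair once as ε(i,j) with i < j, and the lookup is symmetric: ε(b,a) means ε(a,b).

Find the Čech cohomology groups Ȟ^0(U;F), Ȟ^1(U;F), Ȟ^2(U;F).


Ȟ^0 = 0, Ȟ^1 = Z/2, Ȟ^2 = Z

nerve of the cover:
  V12={t3,t17,t27} V13={t2,t7,t17,t21} V14={t6,t7,t32} V15={t6,t24,t34} V16={t14,t27,t34} V23={t17,t20,t36} V24={t12,t31,t35} V25={t30,t31,t36} V26={t8,t27,t35} V34={t7,t26,t28,t33} V35={t22,t29,t36} V36={t19,t26,t29} V45={t6,t23,t31} V46={t5,t26,t35} V56={t16,t29,t34}
  V123={t17} V126={t27} V134={t7} V145={t6} V156={t34} V235={t36} V245={t31} V246={t35} V346={t26} V356={t29}
C dims 6,15,10; δ0: rk 6, SNF 1^5·2; δ1: rk 9, SNF 1^9
Ȟ^0 = (6 − 6) − 0 = 0, so Ȟ^0 ≅ 0
Ȟ^1 = (15 − 9) − 6 = 0 plus torsion [2], so Ȟ^1 ≅ Z/2
Ȟ^2 = (10 − 0) − 9 = 1, so Ȟ^2 ≅ Z


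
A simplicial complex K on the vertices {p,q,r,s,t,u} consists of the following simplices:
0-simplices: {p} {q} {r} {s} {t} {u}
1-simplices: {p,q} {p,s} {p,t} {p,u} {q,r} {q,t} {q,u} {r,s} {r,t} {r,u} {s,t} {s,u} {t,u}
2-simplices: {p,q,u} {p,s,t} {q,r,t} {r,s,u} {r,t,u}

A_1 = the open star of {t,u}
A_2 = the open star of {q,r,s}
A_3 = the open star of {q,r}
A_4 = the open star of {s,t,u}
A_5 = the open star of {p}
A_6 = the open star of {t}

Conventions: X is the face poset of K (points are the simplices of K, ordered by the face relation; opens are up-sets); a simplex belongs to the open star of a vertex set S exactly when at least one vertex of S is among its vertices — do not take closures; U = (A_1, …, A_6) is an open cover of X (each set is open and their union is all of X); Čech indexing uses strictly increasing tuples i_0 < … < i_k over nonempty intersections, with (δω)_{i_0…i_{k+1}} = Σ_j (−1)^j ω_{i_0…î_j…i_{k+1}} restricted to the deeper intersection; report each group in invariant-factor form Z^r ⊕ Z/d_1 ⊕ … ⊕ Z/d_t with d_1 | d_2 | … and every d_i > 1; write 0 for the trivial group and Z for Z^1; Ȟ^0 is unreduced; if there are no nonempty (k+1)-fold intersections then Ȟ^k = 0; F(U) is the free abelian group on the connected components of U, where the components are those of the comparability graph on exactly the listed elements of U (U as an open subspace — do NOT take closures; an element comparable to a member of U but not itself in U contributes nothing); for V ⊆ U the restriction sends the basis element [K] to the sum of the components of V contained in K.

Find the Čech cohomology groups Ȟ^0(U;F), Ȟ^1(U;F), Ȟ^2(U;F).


cover nerve:
  A1={{t},{u},{p,t},{p,u},{q,t},{q,u},{r,t},{r,u},{s,t},{s,u},{t,u},{p,q,u},{p,s,t},{q,r,t},{r,s,u},{r,t,u}} A2={{q},{r},{s},{p,q},{p,s},{q,r},{q,t},{q,u},{r,s},{r,t},{r,u},{s,t},{s,u},{p,q,u},{p,s,t},{q,r,t},{r,s,u},{r,t,u}} A3={{q},{r},{p,q},{q,r},{q,t},{q,u},{r,s},{r,t},{r,u},{p,q,u},{q,r,t},{r,s,u},{r,t,u}} A4={{s},{t},{u},{p,s},{p,t},{p,u},{q,t},{q,u},{r,s},{r,t},{r,u},{s,t},{s,u},{t,u},{p,q,u},{p,s,t},{q,r,t},{r,s,u},{r,t,u}} A5={{p},{p,q},{p,s},{p,t},{p,u},{p,q,u},{p,s,t}} A6={{t},{p,t},{q,t},{r,t},{s,t},{t,u},{p,s,t},{q,r,t},{r,t,u}}
  A12={{q,t},{q,u},{r,t},{r,u},{s,t},{s,u},{p,q,u},{p,s,t},{q,r,t},{r,s,u},{r,t,u}} A13={{q,t},{q,u},{r,t},{r,u},{p,q,u},{q,r,t},{r,s,u},{r,t,u}} A14={{t},{u},{p,t},{p,u},{q,t},{q,u},{r,t},{r,u},{s,t},{s,u},{t,u},{p,q,u},{p,s,t},{q,r,t},{r,s,u},{r,t,u}} A15={{p,t},{p,u},{p,q,u},{p,s,t}} A16={{t},{p,t},{q,t},{r,t},{s,t},{t,u},{p,s,t},{q,r,t},{r,t,u}} A23={{q},{r},{p,q},{q,r},{q,t},{q,u},{r,s},{r,t},{r,u},{p,q,u},{q,r,t},{r,s,u},{r,t,u}} A24={{s},{p,s},{q,t},{q,u},{r,s},{r,t},{r,u},{s,t},{s,u},{p,q,u},{p,s,t},{q,r,t},{r,s,u},{r,t,u}} A25={{p,q},{p,s},{p,q,u},{p,s,t}} A26={{q,t},{r,t},{s,t},{p,s,t},{q,r,t},{r,t,u}} A34={{q,t},{q,u},{r,s},{r,t},{r,u},{p,q,u},{q,r,t},{r,s,u},{r,t,u}} A35={{p,q},{p,q,u}} A36={{q,t},{r,t},{q,r,t},{r,t,u}} A45={{p,s},{p,t},{p,u},{p,q,u},{p,s,t}} A46={{t},{p,t},{q,t},{r,t},{s,t},{t,u},{p,s,t},{q,r,t},{r,t,u}} A56={{p,t},{p,s,t}}
  A123={{q,t},{q,u},{r,t},{r,u},{p,q,u},{q,r,t},{r,s,u},{r,t,u}} A124={{q,t},{q,u},{r,t},{r,u},{s,t},{s,u},{p,q,u},{p,s,t},{q,r,t},{r,s,u},{r,t,u}} A125={{p,q,u},{p,s,t}} A126={{q,t},{r,t},{s,t},{p,s,t},{q,r,t},{r,t,u}} A134={{q,t},{q,u},{r,t},{r,u},{p,q,u},{q,r,t},{r,s,u},{r,t,u}} A135={{p,q,u}} A136={{q,t},{r,t},{q,r,t},{r,t,u}} A145={{p,t},{p,u},{p,q,u},{p,s,t}} A146={{t},{p,t},{q,t},{r,t},{s,t},{t,u},{p,s,t},{q,r,t},{r,t,u}} A156={{p,t},{p,s,t}} A234={{q,t},{q,u},{r,s},{r,t},{r,u},{p,q,u},{q,r,t},{r,s,u},{r,t,u}} A235={{p,q},{p,q,u}} A236={{q,t},{r,t},{q,r,t},{r,t,u}} A245={{p,s},{p,q,u},{p,s,t}} A246={{q,t},{r,t},{s,t},{p,s,t},{q,r,t},{r,t,u}} A256={{p,s,t}} A345={{p,q,u}} A346={{q,t},{r,t},{q,r,t},{r,t,u}} A456={{p,t},{p,s,t}}
  A1234={{q,t},{q,u},{r,t},{r,u},{p,q,u},{q,r,t},{r,s,u},{r,t,u}} A1235={{p,q,u}} A1236={{q,t},{r,t},{q,r,t},{r,t,u}} A1245={{p,q,u},{p,s,t}} A1246={{q,t},{r,t},{s,t},{p,s,t},{q,r,t},{r,t,u}} A1256={{p,s,t}} A1345={{p,q,u}} A1346={{q,t},{r,t},{q,r,t},{r,t,u}} A1456={{p,t},{p,s,t}} A2345={{p,q,u}} A2346={{q,t},{r,t},{q,r,t},{r,t,u}} A2456={{p,s,t}}
  A12345={{p,q,u}} A12346={{q,t},{r,t},{q,r,t},{r,t,u}} A12456={{p,s,t}}
components per intersection:
  A1: {{t},{u},{p,t},{p,u},{q,t},{q,u},{r,t},{r,u},{s,t},{s,u},{t,u},{p,q,u},{p,s,t},{q,r,t},{r,s,u},{r,t,u}}
  A2: {{q},{r},{s},{p,q},{p,s},{q,r},{q,t},{q,u},{r,s},{r,t},{r,u},{s,t},{s,u},{p,q,u},{p,s,t},{q,r,t},{r,s,u},{r,t,u}}
  A3: {{q},{r},{p,q},{q,r},{q,t},{q,u},{r,s},{r,t},{r,u},{p,q,u},{q,r,t},{r,s,u},{r,t,u}}
  A4: {{s},{t},{u},{p,s},{p,t},{p,u},{q,t},{q,u},{r,s},{r,t},{r,u},{s,t},{s,u},{t,u},{p,q,u},{p,s,t},{q,r,t},{r,s,u},{r,t,u}}
  A5: {{p},{p,q},{p,s},{p,t},{p,u},{p,q,u},{p,s,t}}
  A6: {{t},{p,t},{q,t},{r,t},{s,t},{t,u},{p,s,t},{q,r,t},{r,t,u}}
  A12: {{q,t},{r,t},{r,u},{s,u},{q,r,t},{r,s,u},{r,t,u}} {{q,u},{p,q,u}} {{s,t},{p,s,t}}
  A13: {{q,t},{r,t},{r,u},{q,r,t},{r,s,u},{r,t,u}} {{q,u},{p,q,u}}
  A14: {{t},{u},{p,t},{p,u},{q,t},{q,u},{r,t},{r,u},{s,t},{s,u},{t,u},{p,q,u},{p,s,t},{q,r,t},{r,s,u},{r,t,u}}
  A15: {{p,t},{p,s,t}} {{p,u},{p,q,u}}
  A16: {{t},{p,t},{q,t},{r,t},{s,t},{t,u},{p,s,t},{q,r,t},{r,t,u}}
  A23: {{q},{r},{p,q},{q,r},{q,t},{q,u},{r,s},{r,t},{r,u},{p,q,u},{q,r,t},{r,s,u},{r,t,u}}
  A24: {{s},{p,s},{q,t},{r,s},{r,t},{r,u},{s,t},{s,u},{p,s,t},{q,r,t},{r,s,u},{r,t,u}} {{q,u},{p,q,u}}
  A25: {{p,q},{p,q,u}} {{p,s},{p,s,t}}
  A26: {{q,t},{r,t},{q,r,t},{r,t,u}} {{s,t},{p,s,t}}
  A34: {{q,t},{r,s},{r,t},{r,u},{q,r,t},{r,s,u},{r,t,u}} {{q,u},{p,q,u}}
  A35: {{p,q},{p,q,u}}
  A36: {{q,t},{r,t},{q,r,t},{r,t,u}}
  A45: {{p,s},{p,t},{p,s,t}} {{p,u},{p,q,u}}
  A46: {{t},{p,t},{q,t},{r,t},{s,t},{t,u},{p,s,t},{q,r,t},{r,t,u}}
  A56: {{p,t},{p,s,t}}
  A123: {{q,t},{r,t},{r,u},{q,r,t},{r,s,u},{r,t,u}} {{q,u},{p,q,u}}
  A124: {{q,t},{r,t},{r,u},{s,u},{q,r,t},{r,s,u},{r,t,u}} {{q,u},{p,q,u}} {{s,t},{p,s,t}}
  A125: {{p,q,u}} {{p,s,t}}
  A126: {{q,t},{r,t},{q,r,t},{r,t,u}} {{s,t},{p,s,t}}
  A134: {{q,t},{r,t},{r,u},{q,r,t},{r,s,u},{r,t,u}} {{q,u},{p,q,u}}
  A135: {{p,q,u}}
  A136: {{q,t},{r,t},{q,r,t},{r,t,u}}
  A145: {{p,t},{p,s,t}} {{p,u},{p,q,u}}
  A146: {{t},{p,t},{q,t},{r,t},{s,t},{t,u},{p,s,t},{q,r,t},{r,t,u}}
  A156: {{p,t},{p,s,t}}
  A234: {{q,t},{r,s},{r,t},{r,u},{q,r,t},{r,s,u},{r,t,u}} {{q,u},{p,q,u}}
  A235: {{p,q},{p,q,u}}
  A236: {{q,t},{r,t},{q,r,t},{r,t,u}}
  A245: {{p,s},{p,s,t}} {{p,q,u}}
  A246: {{q,t},{r,t},{q,r,t},{r,t,u}} {{s,t},{p,s,t}}
  A256: {{p,s,t}}
  A345: {{p,q,u}}
  A346: {{q,t},{r,t},{q,r,t},{r,t,u}}
  A456: {{p,t},{p,s,t}}
  A1234: {{q,t},{r,t},{r,u},{q,r,t},{r,s,u},{r,t,u}} {{q,u},{p,q,u}}
  A1235: {{p,q,u}}
  A1236: {{q,t},{r,t},{q,r,t},{r,t,u}}
  A1245: {{p,q,u}} {{p,s,t}}
  A1246: {{q,t},{r,t},{q,r,t},{r,t,u}} {{s,t},{p,s,t}}
  A1256: {{p,s,t}}
  A1345: {{p,q,u}}
  A1346: {{q,t},{r,t},{q,r,t},{r,t,u}}
  A1456: {{p,t},{p,s,t}}
  A2345: {{p,q,u}}
  A2346: {{q,t},{r,t},{q,r,t},{r,t,u}}
  A2456: {{p,s,t}}
  A12345: {{p,q,u}}
  A12346: {{q,t},{r,t},{q,r,t},{r,t,u}}
  A12456: {{p,s,t}}
C dims 6,24,29,15; δ0: rk 5, SNF 1^5; δ1: rk 17, SNF 1^17; δ2: rk 12, SNF 1^12
Ȟ^0: (6−5)−0=1 ⇒ Z
Ȟ^1: (24−17)−5=2 ⇒ Z^2
Ȟ^2: (29−12)−17=0 ⇒ 0

Ȟ^0(U;F) ≅ Z, Ȟ^1(U;F) ≅ Z^2, Ȟ^2(U;F) ≅ 0


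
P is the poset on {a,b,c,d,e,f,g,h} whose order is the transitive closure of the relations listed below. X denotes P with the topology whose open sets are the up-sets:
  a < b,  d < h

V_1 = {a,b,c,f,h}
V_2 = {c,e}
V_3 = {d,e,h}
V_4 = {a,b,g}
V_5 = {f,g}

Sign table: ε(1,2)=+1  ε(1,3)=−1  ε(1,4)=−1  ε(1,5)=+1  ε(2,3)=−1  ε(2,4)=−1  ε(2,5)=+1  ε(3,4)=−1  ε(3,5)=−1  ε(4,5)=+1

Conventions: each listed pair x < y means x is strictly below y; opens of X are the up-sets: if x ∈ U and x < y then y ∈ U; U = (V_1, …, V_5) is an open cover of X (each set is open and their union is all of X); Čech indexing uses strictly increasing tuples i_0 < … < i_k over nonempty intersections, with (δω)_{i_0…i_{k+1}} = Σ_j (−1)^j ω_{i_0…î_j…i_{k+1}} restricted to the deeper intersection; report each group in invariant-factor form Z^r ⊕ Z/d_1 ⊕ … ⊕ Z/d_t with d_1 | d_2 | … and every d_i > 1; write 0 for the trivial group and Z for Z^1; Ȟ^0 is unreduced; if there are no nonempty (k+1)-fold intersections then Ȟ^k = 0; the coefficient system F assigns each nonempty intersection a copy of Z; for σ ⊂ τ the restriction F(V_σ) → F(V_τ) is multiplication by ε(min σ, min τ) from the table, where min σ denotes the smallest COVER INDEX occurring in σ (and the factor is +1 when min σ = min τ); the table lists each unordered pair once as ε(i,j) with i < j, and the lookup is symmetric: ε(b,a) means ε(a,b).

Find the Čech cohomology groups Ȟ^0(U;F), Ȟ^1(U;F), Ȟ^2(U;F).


nonempty intersections:
  V12={c} V13={h} V14={a,b} V15={f} V23={e} V45={g}
C dims 5,6; δ0: rk 5, SNF 1^4·2
Ȟ^0: (5−5)−0=0 ⇒ 0
Ȟ^1: (6−0)−5=1 plus torsion [2] ⇒ Z ⊕ Z/2
Ȟ^2: (0−0)−0=0 ⇒ 0

Ȟ^0 = 0; Ȟ^1 = Z ⊕ Z/2; Ȟ^2 = 0


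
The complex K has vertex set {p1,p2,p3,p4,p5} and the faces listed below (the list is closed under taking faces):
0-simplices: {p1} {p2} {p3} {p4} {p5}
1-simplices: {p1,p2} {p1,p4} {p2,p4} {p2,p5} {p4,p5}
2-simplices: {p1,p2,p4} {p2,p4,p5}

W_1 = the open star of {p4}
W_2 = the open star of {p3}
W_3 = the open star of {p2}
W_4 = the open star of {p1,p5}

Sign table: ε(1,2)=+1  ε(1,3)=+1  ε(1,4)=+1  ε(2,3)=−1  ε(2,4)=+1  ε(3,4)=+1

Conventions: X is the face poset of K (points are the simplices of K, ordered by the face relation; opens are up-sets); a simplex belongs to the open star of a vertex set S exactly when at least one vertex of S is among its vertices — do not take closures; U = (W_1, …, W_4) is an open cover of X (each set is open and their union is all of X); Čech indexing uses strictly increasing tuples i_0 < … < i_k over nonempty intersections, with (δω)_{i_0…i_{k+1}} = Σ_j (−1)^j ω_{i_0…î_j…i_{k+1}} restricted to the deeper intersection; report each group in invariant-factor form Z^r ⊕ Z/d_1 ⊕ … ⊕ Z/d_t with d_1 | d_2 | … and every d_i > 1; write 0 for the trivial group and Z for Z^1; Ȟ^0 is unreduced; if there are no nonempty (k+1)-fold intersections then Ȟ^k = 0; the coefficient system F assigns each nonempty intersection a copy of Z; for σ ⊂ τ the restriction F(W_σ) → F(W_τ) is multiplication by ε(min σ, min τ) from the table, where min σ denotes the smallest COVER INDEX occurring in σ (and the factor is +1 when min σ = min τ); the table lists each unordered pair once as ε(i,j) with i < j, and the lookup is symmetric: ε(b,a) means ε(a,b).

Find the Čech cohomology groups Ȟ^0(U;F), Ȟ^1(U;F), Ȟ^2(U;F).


nonempty intersections:
  W1={{p4},{p1,p4},{p2,p4},{p4,p5},{p1,p2,p4},{p2,p4,p5}} W2={{p3}} W3={{p2},{p1,p2},{p2,p4},{p2,p5},{p1,p2,p4},{p2,p4,p5}} W4={{p1},{p5},{p1,p2},{p1,p4},{p2,p5},{p4,p5},{p1,p2,p4},{p2,p4,p5}}
  W13={{p2,p4},{p1,p2,p4},{p2,p4,p5}} W14={{p1,p4},{p4,p5},{p1,p2,p4},{p2,p4,p5}} W34={{p1,p2},{p2,p5},{p1,p2,p4},{p2,p4,p5}}
  W134={{p1,p2,p4},{p2,p4,p5}}
C dims 4,3,1; δ0: rk 2, SNF 1^2; δ1: rk 1, SNF 1^1
Ȟ^0: (4−2)−0=2 ⇒ Z^2
Ȟ^1: (3−1)−2=0 ⇒ 0
Ȟ^2: (1−0)−1=0 ⇒ 0

Ȟ^0 ≅ Z^2; Ȟ^1 ≅ 0; Ȟ^2 ≅ 0


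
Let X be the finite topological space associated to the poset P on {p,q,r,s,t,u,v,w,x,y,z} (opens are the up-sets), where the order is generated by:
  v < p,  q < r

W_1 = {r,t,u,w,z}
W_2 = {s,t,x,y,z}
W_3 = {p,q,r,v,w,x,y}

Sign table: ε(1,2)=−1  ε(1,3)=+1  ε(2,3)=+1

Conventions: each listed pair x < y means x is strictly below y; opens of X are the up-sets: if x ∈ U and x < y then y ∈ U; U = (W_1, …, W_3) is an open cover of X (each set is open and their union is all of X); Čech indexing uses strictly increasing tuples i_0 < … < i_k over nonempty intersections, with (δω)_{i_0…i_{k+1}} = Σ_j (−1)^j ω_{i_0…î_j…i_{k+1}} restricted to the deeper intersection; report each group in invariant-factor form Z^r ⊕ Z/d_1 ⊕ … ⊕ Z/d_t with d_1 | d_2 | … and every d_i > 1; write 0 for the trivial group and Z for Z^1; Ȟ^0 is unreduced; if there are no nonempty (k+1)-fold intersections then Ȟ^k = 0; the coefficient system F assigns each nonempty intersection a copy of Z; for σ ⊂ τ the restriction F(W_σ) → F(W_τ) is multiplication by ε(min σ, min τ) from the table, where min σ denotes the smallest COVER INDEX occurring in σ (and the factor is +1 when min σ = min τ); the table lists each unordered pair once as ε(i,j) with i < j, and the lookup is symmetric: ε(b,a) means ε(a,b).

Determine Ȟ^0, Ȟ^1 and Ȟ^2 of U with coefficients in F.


Ȟ^0 = 0, Ȟ^1 = Z/2, Ȟ^2 = 0

nerve simplices:
  W12={t,z} W13={r,w} W23={x,y}
C dims 3,3; δ0: rk 3, SNF 1^2·2
degree 0: 3−3−0 = 0 → Ȟ^0 ≅ 0
degree 1: 3−0−3 = 0 plus torsion [2] → Ȟ^1 ≅ Z/2
degree 2: 0−0−0 = 0 → Ȟ^2 ≅ 0


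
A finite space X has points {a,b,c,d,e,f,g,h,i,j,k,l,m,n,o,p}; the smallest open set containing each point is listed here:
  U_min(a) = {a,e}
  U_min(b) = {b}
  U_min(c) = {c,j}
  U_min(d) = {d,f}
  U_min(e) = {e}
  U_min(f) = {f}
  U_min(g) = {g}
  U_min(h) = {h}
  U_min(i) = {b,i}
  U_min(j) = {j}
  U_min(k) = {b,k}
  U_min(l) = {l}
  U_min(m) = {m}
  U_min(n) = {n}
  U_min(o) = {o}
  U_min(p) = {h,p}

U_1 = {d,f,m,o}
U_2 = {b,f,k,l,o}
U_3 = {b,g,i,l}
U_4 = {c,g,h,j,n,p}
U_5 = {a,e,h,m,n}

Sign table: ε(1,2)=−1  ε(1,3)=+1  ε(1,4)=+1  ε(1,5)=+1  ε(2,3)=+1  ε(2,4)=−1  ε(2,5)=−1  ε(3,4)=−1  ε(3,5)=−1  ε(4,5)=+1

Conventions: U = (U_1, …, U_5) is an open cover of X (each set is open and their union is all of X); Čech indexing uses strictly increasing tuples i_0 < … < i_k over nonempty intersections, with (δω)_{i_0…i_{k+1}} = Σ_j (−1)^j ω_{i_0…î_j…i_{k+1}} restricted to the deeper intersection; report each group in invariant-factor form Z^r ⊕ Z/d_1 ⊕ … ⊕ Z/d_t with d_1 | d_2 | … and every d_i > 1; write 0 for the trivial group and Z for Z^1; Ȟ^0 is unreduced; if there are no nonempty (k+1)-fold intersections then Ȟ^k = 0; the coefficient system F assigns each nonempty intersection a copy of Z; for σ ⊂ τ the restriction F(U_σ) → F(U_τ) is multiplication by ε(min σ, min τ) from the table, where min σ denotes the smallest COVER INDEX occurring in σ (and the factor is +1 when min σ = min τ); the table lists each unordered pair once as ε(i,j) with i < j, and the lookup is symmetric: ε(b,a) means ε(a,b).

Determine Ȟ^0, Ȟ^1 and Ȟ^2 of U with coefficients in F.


Ȟ^0(U;F) ≅ Z, Ȟ^1(U;F) ≅ Z, Ȟ^2(U;F) ≅ 0

cover nerve:
  U12={f,o} U15={m} U23={b,l} U34={g} U45={h,n}
C dims 5,5; δ0: rk 4, SNF 1^4
Ȟ^0: (5−4)−0=1 ⇒ Z
Ȟ^1: (5−0)−4=1 ⇒ Z
Ȟ^2: (0−0)−0=0 ⇒ 0


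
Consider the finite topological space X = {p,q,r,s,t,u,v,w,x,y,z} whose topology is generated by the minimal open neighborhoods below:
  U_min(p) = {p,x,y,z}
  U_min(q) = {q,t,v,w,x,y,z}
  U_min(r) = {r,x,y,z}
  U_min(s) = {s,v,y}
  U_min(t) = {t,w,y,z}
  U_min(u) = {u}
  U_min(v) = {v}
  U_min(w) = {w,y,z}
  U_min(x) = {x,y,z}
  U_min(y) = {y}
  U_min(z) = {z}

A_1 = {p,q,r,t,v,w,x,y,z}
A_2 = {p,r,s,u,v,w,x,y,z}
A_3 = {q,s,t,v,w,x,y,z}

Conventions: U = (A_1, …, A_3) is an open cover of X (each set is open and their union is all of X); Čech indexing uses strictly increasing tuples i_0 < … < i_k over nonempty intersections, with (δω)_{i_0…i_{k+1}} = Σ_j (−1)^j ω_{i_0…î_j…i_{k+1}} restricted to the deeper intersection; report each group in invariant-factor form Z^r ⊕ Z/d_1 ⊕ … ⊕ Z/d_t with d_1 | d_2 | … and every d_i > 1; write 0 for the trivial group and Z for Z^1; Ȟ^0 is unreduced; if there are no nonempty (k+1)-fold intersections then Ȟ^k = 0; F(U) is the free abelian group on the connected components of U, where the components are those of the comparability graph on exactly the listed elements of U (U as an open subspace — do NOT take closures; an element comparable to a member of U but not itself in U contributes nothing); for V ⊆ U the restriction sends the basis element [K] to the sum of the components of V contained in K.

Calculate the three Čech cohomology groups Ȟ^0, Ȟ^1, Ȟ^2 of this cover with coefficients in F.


nonempty intersections:
  A12={p,r,v,w,x,y,z} A13={q,t,v,w,x,y,z} A23={s,v,w,x,y,z}
  A123={v,w,x,y,z}
components per intersection:
  A1: {p,q,r,t,v,w,x,y,z}
  A2: {p,r,s,v,w,x,y,z} {u}
  A3: {q,s,t,v,w,x,y,z}
  A12: {p,r,w,x,y,z} {v}
  A13: {q,t,v,w,x,y,z}
  A23: {s,v,w,x,y,z}
  A123: {v} {w,x,y,z}
C dims 4,4,2; δ0: rk 2, SNF 1^2; δ1: rk 2, SNF 1^2
Ȟ^0: (4−2)−0=2 ⇒ Z^2
Ȟ^1: (4−2)−2=0 ⇒ 0
Ȟ^2: (2−0)−2=0 ⇒ 0

Ȟ^0 ≅ Z^2; Ȟ^1 ≅ 0; Ȟ^2 ≅ 0


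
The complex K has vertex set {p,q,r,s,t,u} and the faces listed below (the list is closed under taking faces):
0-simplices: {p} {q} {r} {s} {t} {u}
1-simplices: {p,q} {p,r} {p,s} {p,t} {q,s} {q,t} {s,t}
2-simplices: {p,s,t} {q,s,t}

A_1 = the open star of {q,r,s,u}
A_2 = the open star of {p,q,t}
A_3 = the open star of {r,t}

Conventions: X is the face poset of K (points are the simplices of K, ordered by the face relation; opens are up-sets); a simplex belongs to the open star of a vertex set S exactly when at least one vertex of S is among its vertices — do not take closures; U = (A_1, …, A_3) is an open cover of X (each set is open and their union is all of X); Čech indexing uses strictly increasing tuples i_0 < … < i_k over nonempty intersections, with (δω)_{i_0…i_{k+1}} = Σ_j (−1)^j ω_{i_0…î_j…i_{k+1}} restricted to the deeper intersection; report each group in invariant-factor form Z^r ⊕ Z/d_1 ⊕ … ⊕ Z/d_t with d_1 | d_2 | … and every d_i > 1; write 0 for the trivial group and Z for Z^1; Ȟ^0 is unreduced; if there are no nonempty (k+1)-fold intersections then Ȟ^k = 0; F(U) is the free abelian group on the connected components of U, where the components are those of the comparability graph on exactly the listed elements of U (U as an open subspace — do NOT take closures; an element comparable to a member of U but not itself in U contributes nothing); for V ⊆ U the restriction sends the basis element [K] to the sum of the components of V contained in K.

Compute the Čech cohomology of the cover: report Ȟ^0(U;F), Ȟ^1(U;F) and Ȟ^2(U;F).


Ȟ^0 = Z^2, Ȟ^1 = 0, Ȟ^2 = 0

nerve of the cover:
  A1={{q},{r},{s},{u},{p,q},{p,r},{p,s},{q,s},{q,t},{s,t},{p,s,t},{q,s,t}} A2={{p},{q},{t},{p,q},{p,r},{p,s},{p,t},{q,s},{q,t},{s,t},{p,s,t},{q,s,t}} A3={{r},{t},{p,r},{p,t},{q,t},{s,t},{p,s,t},{q,s,t}}
  A12={{q},{p,q},{p,r},{p,s},{q,s},{q,t},{s,t},{p,s,t},{q,s,t}} A13={{r},{p,r},{q,t},{s,t},{p,s,t},{q,s,t}} A23={{t},{p,r},{p,t},{q,t},{s,t},{p,s,t},{q,s,t}}
  A123={{p,r},{q,t},{s,t},{p,s,t},{q,s,t}}
components per intersection:
  A1: {{q},{s},{p,q},{p,s},{q,s},{q,t},{s,t},{p,s,t},{q,s,t}} {{r},{p,r}} {{u}}
  A2: {{p},{q},{t},{p,q},{p,r},{p,s},{p,t},{q,s},{q,t},{s,t},{p,s,t},{q,s,t}}
  A3: {{r},{p,r}} {{t},{p,t},{q,t},{s,t},{p,s,t},{q,s,t}}
  A12: {{q},{p,q},{p,s},{q,s},{q,t},{s,t},{p,s,t},{q,s,t}} {{p,r}}
  A13: {{r},{p,r}} {{q,t},{s,t},{p,s,t},{q,s,t}}
  A23: {{t},{p,t},{q,t},{s,t},{p,s,t},{q,s,t}} {{p,r}}
  A123: {{p,r}} {{q,t},{s,t},{p,s,t},{q,s,t}}
C dims 6,6,2; δ0: rk 4, SNF 1^4; δ1: rk 2, SNF 1^2
Ȟ^0 = (6 − 4) − 0 = 2, so Ȟ^0 ≅ Z^2
Ȟ^1 = (6 − 2) − 4 = 0, so Ȟ^1 ≅ 0
Ȟ^2 = (2 − 0) − 2 = 0, so Ȟ^2 ≅ 0
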